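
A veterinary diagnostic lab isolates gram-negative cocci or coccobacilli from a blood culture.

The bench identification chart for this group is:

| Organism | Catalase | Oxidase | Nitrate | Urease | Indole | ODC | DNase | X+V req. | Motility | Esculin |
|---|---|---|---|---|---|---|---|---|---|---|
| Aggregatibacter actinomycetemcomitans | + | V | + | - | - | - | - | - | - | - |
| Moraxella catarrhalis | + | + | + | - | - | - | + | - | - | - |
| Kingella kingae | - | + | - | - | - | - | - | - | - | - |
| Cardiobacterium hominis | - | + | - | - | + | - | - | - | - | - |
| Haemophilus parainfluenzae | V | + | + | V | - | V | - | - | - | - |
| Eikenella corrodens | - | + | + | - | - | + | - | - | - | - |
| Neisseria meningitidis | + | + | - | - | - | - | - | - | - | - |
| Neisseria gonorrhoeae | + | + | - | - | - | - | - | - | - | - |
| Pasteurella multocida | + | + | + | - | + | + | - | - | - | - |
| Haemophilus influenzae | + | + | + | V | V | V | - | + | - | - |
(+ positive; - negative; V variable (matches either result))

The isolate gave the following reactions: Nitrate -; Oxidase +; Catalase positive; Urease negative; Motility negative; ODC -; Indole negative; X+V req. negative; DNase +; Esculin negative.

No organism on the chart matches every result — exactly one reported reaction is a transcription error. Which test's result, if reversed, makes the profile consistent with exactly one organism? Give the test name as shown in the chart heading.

As reported, no row in the chart matches all 10 reactions.
Reversing Oxidase → still no organism matches.
Reversing Urease → still no organism matches.
Reversing Nitrate (to +) → unique match: Moraxella catarrhalis.
Reversing Esculin → still no organism matches.
Reversing Indole → still no organism matches.
Reversing X+V req. → still no organism matches.
Reversing Motility → still no organism matches.
Reversing ODC → still no organism matches.
Reversing DNase → 2 organisms match (not unique).
Reversing Catalase → still no organism matches.

Nitrate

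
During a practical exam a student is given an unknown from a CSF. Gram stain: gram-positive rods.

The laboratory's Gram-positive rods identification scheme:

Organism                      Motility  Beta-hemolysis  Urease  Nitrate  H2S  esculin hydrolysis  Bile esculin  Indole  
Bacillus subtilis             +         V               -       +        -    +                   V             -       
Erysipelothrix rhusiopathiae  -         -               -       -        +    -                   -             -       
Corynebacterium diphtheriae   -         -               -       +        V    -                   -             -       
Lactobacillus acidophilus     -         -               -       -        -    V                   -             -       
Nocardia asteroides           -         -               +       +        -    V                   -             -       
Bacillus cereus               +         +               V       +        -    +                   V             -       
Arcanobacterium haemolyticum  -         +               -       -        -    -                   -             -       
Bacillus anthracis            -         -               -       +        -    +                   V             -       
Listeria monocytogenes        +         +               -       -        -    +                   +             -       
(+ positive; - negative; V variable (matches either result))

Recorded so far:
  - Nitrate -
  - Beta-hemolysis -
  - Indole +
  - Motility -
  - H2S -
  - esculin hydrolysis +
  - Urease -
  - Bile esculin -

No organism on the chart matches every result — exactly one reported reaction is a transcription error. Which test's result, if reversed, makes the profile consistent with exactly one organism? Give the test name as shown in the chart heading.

As reported, no row in the chart matches all 8 reactions.
Reversing Beta-hemolysis → still no organism matches.
Reversing H2S → still no organism matches.
Reversing Nitrate → still no organism matches.
Reversing Urease → still no organism matches.
Reversing Bile esculin → still no organism matches.
Reversing Indole (to -) → unique match: Lactobacillus acidophilus.
Reversing Motility → still no organism matches.
Reversing esculin hydrolysis → still no organism matches.

Indole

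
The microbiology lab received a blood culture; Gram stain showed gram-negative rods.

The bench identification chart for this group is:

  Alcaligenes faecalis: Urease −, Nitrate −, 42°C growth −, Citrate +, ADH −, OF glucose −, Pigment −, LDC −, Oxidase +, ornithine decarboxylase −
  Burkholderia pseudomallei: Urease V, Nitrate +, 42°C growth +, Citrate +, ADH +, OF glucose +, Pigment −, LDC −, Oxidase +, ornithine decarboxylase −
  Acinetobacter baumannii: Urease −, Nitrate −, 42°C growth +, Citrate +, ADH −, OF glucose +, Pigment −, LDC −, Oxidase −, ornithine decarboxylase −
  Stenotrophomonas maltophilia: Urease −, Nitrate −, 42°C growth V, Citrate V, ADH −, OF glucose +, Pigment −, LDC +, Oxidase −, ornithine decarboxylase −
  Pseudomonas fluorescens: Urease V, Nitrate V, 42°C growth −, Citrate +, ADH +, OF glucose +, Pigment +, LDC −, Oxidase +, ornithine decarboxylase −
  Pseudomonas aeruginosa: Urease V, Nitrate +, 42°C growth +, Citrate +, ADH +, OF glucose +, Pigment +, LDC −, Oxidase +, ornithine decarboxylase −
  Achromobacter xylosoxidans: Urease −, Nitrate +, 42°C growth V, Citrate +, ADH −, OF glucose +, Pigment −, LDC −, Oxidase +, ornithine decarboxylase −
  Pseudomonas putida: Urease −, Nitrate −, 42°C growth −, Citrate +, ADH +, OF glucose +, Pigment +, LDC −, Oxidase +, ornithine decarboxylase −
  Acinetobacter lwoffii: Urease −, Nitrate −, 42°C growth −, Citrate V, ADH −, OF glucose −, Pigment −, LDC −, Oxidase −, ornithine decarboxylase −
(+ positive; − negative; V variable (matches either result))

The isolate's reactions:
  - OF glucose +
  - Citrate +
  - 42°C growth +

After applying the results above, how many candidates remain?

OF glucose +: excludes Alcaligenes faecalis, Acinetobacter lwoffii — 7 left.
42°C growth +: excludes Pseudomonas fluorescens, Pseudomonas putida — 5 left.
Citrate +: all 5 remaining candidates are consistent.
Still consistent: Achromobacter xylosoxidans, Acinetobacter baumannii, Burkholderia pseudomallei, Pseudomonas aeruginosa, Stenotrophomonas maltophilia.

5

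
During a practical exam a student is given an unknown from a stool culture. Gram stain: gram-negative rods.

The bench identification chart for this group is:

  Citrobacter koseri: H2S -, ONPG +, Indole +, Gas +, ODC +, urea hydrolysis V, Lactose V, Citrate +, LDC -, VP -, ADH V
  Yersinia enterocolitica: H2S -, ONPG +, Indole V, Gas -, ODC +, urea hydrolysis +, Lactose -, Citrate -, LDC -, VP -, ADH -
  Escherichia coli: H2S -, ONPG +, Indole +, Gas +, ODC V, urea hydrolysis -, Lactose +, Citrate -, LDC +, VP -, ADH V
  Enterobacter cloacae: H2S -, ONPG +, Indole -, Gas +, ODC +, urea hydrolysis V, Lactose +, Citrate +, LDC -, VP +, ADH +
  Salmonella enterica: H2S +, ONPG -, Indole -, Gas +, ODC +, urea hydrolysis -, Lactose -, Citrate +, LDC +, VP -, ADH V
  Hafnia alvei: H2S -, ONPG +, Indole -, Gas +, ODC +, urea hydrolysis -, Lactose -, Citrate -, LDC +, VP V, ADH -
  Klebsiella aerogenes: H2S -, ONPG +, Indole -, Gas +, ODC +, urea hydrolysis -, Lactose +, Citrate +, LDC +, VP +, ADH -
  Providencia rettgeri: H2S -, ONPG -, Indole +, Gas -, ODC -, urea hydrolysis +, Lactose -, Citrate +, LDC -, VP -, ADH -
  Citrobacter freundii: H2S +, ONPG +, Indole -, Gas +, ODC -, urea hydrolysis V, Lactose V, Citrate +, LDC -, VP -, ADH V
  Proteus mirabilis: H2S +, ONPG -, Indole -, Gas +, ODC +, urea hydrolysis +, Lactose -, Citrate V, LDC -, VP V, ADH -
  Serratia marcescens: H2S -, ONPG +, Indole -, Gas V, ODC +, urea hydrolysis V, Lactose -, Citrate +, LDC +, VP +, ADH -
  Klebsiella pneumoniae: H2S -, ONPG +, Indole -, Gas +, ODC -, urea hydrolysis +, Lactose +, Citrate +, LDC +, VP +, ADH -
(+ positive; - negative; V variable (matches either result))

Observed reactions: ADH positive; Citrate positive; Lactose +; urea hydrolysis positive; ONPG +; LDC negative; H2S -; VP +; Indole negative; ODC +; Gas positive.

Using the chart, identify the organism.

Indole -: excludes Citrobacter koseri, Escherichia coli, Providencia rettgeri — 9 left.
ADH +: excludes 6 organisms — 3 left.
Lactose +: excludes Salmonella enterica — 2 left.
urea hydrolysis +: all 2 remaining candidates are consistent.
Citrate +: all 2 remaining candidates are consistent.
ONPG +: all 2 remaining candidates are consistent.
H2S -: excludes Citrobacter freundii — 1 left.
VP +: the one remaining candidate is consistent.
Gas +: the one remaining candidate is consistent.
LDC -: the one remaining candidate is consistent.
ODC +: the one remaining candidate is consistent.

Enterobacter cloacae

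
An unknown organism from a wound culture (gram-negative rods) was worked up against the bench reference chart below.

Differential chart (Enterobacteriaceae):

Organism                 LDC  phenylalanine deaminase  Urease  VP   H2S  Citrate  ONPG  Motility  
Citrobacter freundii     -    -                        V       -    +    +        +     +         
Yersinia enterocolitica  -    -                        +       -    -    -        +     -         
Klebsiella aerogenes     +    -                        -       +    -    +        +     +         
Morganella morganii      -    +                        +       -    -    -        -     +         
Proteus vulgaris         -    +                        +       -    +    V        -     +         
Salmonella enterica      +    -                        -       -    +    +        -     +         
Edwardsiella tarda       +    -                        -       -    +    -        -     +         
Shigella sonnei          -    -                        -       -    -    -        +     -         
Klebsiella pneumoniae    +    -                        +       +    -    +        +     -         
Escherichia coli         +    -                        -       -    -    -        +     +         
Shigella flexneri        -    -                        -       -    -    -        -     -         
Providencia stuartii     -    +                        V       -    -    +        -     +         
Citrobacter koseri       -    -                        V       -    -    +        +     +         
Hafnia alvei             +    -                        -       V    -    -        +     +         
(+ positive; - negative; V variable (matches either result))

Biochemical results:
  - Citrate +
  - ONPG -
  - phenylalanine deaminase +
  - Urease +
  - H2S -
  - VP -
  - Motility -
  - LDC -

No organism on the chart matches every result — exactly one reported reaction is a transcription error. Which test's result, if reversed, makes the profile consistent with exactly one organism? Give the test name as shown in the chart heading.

As reported, no row in the chart matches all 8 reactions.
Reversing phenylalanine deaminase → still no organism matches.
Reversing H2S → still no organism matches.
Reversing VP → still no organism matches.
Reversing Motility (to +) → unique match: Providencia stuartii.
Reversing Citrate → still no organism matches.
Reversing ONPG → still no organism matches.
Reversing LDC → still no organism matches.
Reversing Urease → still no organism matches.

Motility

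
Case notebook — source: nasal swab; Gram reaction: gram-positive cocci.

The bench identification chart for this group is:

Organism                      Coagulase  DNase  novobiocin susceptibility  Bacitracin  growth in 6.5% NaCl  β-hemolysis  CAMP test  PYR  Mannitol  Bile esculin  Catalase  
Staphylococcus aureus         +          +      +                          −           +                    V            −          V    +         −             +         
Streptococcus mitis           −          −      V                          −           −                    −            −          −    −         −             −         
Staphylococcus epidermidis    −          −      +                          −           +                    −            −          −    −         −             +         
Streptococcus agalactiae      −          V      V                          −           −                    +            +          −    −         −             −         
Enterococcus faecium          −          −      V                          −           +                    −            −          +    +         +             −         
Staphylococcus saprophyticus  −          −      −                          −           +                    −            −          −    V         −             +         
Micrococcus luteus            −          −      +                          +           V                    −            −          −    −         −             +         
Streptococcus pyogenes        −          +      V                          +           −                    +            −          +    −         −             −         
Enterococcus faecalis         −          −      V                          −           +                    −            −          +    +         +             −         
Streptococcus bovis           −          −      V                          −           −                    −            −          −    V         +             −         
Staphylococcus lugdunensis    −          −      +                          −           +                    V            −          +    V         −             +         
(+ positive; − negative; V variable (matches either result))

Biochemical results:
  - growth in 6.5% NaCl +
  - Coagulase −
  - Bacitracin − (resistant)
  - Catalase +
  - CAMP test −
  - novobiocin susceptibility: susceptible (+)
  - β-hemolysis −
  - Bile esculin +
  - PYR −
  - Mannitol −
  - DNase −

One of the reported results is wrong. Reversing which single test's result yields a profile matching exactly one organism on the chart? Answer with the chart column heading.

Bile esculin

As reported, no row in the chart matches all 11 reactions.
Reversing β-hemolysis → still no organism matches.
Reversing DNase → still no organism matches.
Reversing novobiocin susceptibility → still no organism matches.
Reversing growth in 6.5% NaCl → still no organism matches.
Reversing Bacitracin → still no organism matches.
Reversing Catalase → still no organism matches.
Reversing CAMP test → still no organism matches.
Reversing PYR → still no organism matches.
Reversing Bile esculin (to −) → unique match: Staphylococcus epidermidis.
Reversing Coagulase → still no organism matches.
Reversing Mannitol → still no organism matches.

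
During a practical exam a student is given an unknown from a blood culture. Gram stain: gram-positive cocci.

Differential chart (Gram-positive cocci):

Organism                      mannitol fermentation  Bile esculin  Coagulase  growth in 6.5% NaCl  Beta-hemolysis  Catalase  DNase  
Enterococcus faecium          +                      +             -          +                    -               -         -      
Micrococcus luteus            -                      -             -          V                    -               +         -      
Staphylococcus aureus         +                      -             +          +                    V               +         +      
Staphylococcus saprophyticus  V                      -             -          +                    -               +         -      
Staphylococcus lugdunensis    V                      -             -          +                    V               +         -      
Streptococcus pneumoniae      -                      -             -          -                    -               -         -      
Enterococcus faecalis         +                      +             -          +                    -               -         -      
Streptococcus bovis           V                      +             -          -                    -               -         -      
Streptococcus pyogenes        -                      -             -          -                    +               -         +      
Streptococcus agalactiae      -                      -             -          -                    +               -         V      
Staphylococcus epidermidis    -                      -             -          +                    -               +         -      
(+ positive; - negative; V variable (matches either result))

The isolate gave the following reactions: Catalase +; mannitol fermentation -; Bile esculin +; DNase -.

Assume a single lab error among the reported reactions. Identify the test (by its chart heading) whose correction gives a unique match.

As reported, no row in the chart matches all 4 reactions.
Reversing Bile esculin → 4 organisms match (not unique).
Reversing mannitol fermentation → still no organism matches.
Reversing Catalase (to -) → unique match: Streptococcus bovis.
Reversing DNase → still no organism matches.

Catalase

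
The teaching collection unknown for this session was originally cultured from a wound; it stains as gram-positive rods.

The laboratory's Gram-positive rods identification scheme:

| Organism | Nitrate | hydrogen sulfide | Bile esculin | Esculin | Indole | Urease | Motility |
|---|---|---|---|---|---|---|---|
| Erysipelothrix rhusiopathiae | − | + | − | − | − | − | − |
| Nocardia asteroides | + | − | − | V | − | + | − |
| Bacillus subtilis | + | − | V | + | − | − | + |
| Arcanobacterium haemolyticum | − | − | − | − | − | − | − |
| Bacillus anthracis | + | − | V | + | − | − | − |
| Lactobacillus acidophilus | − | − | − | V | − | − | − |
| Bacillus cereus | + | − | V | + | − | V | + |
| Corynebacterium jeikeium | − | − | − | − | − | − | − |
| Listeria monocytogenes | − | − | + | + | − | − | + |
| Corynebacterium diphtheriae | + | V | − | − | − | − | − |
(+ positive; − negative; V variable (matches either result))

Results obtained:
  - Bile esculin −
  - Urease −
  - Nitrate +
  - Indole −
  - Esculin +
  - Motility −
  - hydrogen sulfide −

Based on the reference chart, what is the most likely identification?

Bacillus anthracis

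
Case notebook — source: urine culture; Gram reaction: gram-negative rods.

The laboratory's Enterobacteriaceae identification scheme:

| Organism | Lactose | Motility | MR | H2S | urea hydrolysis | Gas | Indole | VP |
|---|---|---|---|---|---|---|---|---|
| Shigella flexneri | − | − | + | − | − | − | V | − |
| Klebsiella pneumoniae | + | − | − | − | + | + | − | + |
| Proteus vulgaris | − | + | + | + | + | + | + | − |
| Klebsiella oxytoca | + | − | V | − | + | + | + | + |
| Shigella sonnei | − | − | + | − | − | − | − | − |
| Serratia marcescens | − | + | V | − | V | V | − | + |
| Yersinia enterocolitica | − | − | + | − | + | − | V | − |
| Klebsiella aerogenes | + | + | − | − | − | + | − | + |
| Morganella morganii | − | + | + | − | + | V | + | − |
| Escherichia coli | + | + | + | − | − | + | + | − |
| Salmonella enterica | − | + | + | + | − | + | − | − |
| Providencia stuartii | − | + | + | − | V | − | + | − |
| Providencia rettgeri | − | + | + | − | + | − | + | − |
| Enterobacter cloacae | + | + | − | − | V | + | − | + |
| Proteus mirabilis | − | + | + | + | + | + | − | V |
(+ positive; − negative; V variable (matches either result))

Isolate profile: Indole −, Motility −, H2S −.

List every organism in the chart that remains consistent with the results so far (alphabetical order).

Klebsiella pneumoniae, Shigella flexneri, Shigella sonnei, Yersinia enterocolitica

H2S −: excludes Proteus vulgaris, Salmonella enterica, Proteus mirabilis — 12 left.
Indole −: excludes 5 organisms — 7 left.
Motility −: excludes Serratia marcescens, Klebsiella aerogenes, Enterobacter cloacae — 4 left.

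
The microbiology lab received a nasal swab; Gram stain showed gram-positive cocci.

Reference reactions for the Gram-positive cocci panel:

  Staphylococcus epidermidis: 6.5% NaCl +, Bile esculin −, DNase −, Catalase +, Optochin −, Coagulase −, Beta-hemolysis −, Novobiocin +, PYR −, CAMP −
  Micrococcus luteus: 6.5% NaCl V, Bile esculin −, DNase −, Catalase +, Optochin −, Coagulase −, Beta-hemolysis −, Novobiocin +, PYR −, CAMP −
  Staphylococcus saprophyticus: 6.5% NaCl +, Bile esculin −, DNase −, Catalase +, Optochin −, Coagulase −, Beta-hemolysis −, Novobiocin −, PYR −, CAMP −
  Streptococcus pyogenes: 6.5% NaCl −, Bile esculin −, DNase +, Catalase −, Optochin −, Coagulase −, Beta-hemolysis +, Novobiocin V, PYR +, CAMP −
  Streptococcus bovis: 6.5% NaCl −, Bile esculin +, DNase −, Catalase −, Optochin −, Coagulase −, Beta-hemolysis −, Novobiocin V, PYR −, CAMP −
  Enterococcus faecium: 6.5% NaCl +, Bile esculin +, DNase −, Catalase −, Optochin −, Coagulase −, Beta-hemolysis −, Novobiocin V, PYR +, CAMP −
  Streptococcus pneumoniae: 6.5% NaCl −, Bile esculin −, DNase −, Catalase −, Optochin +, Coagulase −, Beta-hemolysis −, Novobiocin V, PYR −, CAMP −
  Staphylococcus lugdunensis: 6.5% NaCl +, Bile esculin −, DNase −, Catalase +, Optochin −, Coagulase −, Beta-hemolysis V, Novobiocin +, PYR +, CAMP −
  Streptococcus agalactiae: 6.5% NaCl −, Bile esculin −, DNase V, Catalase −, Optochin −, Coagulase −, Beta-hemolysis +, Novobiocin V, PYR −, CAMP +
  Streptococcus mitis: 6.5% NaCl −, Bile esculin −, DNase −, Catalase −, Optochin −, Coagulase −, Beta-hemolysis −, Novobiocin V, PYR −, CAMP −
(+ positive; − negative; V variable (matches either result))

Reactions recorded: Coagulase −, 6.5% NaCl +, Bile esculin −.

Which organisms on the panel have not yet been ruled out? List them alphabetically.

Micrococcus luteus, Staphylococcus epidermidis, Staphylococcus lugdunensis, Staphylococcus saprophyticus

6.5% NaCl +: excludes 5 organisms — 5 left.
Bile esculin −: excludes Enterococcus faecium — 4 left.
Coagulase −: all 4 remaining candidates are consistent.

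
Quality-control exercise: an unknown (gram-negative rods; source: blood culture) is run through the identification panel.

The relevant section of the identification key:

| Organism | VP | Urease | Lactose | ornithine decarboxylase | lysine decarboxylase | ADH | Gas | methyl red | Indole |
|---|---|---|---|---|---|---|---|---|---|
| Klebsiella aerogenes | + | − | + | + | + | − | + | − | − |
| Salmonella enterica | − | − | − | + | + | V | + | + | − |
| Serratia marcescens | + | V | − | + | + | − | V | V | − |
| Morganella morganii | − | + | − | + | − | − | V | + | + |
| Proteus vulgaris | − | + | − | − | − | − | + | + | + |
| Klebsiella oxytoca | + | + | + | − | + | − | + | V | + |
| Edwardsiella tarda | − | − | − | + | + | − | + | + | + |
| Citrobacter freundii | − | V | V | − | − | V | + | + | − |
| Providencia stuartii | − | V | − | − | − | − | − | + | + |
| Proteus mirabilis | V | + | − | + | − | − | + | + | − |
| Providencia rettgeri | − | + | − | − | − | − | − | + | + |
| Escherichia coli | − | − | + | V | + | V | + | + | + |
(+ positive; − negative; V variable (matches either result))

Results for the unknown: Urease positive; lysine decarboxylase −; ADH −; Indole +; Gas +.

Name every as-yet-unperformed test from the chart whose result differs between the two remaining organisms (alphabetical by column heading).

ornithine decarboxylase

ADH −: all 12 remaining candidates are consistent.
Urease +: excludes Klebsiella aerogenes, Salmonella enterica, Edwardsiella tarda, Escherichia coli — 8 left.
Indole +: excludes Serratia marcescens, Citrobacter freundii, Proteus mirabilis — 5 left.
Gas +: excludes Providencia stuartii, Providencia rettgeri — 3 left.
lysine decarboxylase −: excludes Klebsiella oxytoca — 2 left.
Two candidates remain: Morganella morganii and Proteus vulgaris.
  VP: − vs − — same for both, does not separate.
  Lactose: − vs − — same for both, does not separate.
  ornithine decarboxylase: Morganella morganii +, Proteus vulgaris − — discriminates.
  methyl red: + vs + — same for both, does not separate.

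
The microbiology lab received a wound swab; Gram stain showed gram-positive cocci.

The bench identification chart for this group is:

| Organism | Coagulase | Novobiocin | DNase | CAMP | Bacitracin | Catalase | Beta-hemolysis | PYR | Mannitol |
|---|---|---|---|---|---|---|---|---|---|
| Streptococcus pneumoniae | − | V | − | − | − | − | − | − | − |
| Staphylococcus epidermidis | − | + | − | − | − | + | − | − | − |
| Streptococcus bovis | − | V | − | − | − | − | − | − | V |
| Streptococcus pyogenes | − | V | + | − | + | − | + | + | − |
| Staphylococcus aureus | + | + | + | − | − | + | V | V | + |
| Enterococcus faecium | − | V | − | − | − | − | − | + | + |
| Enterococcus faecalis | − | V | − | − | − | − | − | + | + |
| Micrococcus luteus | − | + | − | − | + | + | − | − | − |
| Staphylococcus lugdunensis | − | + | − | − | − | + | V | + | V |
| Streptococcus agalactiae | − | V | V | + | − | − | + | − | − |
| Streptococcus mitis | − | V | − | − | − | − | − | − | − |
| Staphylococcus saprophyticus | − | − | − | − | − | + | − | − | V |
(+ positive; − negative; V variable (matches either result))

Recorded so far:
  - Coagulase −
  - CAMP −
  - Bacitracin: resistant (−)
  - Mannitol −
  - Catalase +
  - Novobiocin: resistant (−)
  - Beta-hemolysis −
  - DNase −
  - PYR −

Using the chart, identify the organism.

Coagulase −: excludes Staphylococcus aureus — 11 left.
Beta-hemolysis −: excludes Streptococcus pyogenes, Streptococcus agalactiae — 9 left.
Mannitol −: excludes Enterococcus faecium, Enterococcus faecalis — 7 left.
PYR −: excludes Staphylococcus lugdunensis — 6 left.
DNase −: all 6 remaining candidates are consistent.
Catalase +: excludes Streptococcus pneumoniae, Streptococcus bovis, Streptococcus mitis — 3 left.
Bacitracin −: excludes Micrococcus luteus — 2 left.
Novobiocin −: excludes Staphylococcus epidermidis — 1 left.
CAMP −: the one remaining candidate is consistent.

Staphylococcus saprophyticus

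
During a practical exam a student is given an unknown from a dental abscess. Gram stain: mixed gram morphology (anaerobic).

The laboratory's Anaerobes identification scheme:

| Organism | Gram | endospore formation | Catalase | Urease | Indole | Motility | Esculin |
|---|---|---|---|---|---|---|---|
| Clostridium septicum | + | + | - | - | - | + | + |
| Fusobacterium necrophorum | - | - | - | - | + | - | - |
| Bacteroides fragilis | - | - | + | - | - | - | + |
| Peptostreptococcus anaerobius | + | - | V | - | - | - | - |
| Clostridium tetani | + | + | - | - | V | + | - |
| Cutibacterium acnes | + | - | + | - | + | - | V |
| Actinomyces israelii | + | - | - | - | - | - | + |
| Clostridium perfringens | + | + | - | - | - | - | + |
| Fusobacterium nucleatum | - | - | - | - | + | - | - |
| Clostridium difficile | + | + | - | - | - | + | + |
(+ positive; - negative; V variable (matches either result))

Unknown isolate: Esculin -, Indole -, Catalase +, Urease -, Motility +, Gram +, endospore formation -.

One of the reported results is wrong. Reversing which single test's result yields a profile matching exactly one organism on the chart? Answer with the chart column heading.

Motility

As reported, no row in the chart matches all 7 reactions.
Reversing Catalase → still no organism matches.
Reversing Esculin → still no organism matches.
Reversing Gram → still no organism matches.
Reversing Urease → still no organism matches.
Reversing Indole → still no organism matches.
Reversing endospore formation → still no organism matches.
Reversing Motility (to -) → unique match: Peptostreptococcus anaerobius.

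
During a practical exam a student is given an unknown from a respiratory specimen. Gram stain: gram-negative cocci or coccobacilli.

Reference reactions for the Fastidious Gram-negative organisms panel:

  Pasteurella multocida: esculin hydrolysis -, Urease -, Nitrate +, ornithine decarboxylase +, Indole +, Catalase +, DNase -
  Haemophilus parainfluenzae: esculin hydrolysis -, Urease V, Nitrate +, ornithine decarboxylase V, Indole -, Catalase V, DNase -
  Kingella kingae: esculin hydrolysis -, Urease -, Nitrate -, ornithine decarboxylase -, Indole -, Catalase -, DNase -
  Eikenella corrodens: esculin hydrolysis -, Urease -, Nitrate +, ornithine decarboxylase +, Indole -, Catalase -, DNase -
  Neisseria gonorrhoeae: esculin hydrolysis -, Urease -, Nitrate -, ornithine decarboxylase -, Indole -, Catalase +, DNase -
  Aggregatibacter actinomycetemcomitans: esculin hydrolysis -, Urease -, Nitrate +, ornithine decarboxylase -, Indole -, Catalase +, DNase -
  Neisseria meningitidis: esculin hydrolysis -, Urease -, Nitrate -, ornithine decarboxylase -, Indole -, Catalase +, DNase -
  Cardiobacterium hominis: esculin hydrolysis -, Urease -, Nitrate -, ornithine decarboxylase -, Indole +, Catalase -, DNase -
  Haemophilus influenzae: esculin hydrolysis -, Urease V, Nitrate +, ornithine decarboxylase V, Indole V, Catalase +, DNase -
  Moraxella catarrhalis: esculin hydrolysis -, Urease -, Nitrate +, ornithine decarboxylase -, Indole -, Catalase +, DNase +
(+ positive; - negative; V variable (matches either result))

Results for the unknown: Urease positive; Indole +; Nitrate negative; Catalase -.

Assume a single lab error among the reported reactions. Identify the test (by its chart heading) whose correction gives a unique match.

As reported, no row in the chart matches all 4 reactions.
Reversing Indole → still no organism matches.
Reversing Nitrate → still no organism matches.
Reversing Catalase → still no organism matches.
Reversing Urease (to -) → unique match: Cardiobacterium hominis.

Urease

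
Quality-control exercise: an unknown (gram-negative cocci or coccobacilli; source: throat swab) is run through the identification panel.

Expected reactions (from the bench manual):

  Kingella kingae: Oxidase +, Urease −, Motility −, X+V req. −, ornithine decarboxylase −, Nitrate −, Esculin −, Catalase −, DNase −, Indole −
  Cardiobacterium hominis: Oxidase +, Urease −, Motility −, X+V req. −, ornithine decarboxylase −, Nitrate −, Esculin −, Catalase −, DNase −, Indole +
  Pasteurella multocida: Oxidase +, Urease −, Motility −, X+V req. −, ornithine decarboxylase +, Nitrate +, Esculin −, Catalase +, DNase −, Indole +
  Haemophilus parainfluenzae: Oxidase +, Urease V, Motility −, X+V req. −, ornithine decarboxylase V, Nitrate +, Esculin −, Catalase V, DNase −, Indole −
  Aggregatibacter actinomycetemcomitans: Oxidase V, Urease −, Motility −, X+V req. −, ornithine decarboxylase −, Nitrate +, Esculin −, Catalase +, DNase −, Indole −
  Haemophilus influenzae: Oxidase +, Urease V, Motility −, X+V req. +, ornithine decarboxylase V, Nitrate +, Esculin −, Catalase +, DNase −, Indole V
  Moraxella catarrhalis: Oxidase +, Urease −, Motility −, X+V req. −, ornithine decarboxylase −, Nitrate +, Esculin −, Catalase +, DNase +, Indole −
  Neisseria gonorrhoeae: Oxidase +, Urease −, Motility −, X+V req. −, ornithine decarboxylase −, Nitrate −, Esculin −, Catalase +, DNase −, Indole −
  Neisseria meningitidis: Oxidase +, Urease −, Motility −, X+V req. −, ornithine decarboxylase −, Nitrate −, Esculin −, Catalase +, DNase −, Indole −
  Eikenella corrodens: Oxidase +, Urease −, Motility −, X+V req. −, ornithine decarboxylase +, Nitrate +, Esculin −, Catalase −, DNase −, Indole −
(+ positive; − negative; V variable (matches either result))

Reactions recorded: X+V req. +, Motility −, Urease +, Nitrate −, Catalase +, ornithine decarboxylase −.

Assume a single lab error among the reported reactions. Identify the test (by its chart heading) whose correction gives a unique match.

Nitrate

As reported, no row in the chart matches all 6 reactions.
Reversing X+V req. → still no organism matches.
Reversing Nitrate (to +) → unique match: Haemophilus influenzae.
Reversing Catalase → still no organism matches.
Reversing ornithine decarboxylase → still no organism matches.
Reversing Urease → still no organism matches.
Reversing Motility → still no organism matches.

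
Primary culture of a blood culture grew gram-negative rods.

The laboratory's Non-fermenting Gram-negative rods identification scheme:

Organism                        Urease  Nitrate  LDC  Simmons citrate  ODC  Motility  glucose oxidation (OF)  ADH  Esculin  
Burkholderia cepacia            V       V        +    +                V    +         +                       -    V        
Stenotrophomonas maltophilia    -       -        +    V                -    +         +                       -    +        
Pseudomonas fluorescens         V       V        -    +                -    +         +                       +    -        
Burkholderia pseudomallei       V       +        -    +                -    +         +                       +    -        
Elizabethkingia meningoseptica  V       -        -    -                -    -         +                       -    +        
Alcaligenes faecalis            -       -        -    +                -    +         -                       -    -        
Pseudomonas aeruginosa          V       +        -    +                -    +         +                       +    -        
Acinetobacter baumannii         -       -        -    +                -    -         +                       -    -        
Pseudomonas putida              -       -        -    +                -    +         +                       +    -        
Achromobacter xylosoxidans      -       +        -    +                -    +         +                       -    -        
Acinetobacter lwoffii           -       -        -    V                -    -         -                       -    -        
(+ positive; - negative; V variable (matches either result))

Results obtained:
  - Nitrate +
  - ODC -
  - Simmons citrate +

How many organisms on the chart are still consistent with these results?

Nitrate +: excludes 6 organisms — 5 left.
ODC -: all 5 remaining candidates are consistent.
Simmons citrate +: all 5 remaining candidates are consistent.
Still consistent: Achromobacter xylosoxidans, Burkholderia cepacia, Burkholderia pseudomallei, Pseudomonas aeruginosa, Pseudomonas fluorescens.

5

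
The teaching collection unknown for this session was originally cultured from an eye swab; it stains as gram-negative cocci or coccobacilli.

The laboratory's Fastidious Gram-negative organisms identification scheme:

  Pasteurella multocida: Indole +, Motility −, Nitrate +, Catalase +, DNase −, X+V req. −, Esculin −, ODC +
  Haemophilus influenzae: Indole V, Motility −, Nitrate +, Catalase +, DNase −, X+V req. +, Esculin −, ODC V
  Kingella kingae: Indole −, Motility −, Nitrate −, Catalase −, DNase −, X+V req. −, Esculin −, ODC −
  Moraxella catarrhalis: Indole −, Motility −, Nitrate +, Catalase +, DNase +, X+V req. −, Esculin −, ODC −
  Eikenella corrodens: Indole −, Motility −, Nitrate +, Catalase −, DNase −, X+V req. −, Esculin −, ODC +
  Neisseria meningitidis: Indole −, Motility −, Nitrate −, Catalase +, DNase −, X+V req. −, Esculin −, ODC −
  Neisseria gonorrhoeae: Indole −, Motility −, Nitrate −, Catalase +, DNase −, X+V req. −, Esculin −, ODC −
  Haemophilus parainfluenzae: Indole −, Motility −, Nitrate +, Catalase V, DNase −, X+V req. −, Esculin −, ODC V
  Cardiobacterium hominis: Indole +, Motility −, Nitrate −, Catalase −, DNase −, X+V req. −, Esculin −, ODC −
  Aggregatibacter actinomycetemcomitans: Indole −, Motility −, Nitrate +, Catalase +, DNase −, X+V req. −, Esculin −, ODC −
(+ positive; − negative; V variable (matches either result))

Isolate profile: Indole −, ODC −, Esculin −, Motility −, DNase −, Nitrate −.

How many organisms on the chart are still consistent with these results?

3

Esculin −: all 10 remaining candidates are consistent.
DNase −: excludes Moraxella catarrhalis — 9 left.
Motility −: all 9 remaining candidates are consistent.
Indole −: excludes Pasteurella multocida, Cardiobacterium hominis — 7 left.
ODC −: excludes Eikenella corrodens — 6 left.
Nitrate −: excludes Haemophilus influenzae, Haemophilus parainfluenzae, Aggregatibacter actinomycetemcomitans — 3 left.
Still consistent: Kingella kingae, Neisseria gonorrhoeae, Neisseria meningitidis.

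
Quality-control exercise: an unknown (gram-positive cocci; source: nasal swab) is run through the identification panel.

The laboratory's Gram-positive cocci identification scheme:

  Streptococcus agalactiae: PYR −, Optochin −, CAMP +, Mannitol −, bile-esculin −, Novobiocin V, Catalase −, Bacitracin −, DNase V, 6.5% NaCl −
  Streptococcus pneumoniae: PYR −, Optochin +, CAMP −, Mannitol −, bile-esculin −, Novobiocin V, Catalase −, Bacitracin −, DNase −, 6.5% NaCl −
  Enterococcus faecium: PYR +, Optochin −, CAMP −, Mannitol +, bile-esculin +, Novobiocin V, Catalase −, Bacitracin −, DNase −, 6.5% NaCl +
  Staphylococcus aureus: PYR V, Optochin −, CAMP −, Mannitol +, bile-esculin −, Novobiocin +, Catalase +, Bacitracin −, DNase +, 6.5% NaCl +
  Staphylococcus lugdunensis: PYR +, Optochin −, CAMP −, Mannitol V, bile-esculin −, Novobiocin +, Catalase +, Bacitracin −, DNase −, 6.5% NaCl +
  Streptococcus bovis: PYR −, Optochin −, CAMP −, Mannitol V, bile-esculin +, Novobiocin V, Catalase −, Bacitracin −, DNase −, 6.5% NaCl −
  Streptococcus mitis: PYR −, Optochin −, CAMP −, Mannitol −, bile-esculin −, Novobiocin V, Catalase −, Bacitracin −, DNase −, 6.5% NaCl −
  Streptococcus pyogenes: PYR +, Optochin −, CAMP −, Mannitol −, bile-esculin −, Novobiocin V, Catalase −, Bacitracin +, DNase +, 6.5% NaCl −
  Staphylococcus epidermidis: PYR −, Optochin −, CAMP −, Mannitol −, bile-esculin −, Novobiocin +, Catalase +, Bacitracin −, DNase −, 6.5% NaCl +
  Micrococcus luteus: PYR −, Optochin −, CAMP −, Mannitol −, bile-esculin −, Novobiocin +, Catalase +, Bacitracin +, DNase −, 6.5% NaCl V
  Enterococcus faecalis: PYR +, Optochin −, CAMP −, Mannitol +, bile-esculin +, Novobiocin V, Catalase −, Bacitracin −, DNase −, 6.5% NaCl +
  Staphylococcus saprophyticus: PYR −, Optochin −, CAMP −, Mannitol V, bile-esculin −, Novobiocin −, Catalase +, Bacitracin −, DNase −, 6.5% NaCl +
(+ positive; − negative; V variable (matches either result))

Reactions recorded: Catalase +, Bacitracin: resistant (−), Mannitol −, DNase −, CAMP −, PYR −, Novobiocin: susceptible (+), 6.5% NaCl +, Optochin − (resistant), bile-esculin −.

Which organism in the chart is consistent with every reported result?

Catalase +: excludes 7 organisms — 5 left.
Optochin −: all 5 remaining candidates are consistent.
6.5% NaCl +: all 5 remaining candidates are consistent.
Mannitol −: excludes Staphylococcus aureus — 4 left.
bile-esculin −: all 4 remaining candidates are consistent.
Novobiocin +: excludes Staphylococcus saprophyticus — 3 left.
Bacitracin −: excludes Micrococcus luteus — 2 left.
PYR −: excludes Staphylococcus lugdunensis — 1 left.
DNase −: the one remaining candidate is consistent.
CAMP −: the one remaining candidate is consistent.

Staphylococcus epidermidis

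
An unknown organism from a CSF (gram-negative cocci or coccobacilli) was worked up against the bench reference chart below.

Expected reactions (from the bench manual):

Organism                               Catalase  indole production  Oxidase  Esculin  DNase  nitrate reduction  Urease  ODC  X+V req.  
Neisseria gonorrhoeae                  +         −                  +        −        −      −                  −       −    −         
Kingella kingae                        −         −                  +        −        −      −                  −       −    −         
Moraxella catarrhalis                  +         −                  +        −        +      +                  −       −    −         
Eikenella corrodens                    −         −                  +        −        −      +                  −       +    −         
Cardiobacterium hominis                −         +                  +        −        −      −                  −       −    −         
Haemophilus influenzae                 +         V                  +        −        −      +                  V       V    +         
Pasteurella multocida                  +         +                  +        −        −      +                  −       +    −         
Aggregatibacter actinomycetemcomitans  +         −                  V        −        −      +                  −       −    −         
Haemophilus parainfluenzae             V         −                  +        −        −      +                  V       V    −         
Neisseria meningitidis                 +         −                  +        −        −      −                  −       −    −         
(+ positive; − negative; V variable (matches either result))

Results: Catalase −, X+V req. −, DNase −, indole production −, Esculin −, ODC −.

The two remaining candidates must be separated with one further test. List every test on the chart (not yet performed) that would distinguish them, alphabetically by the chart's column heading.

X+V req. −: excludes Haemophilus influenzae — 9 left.
Esculin −: all 9 remaining candidates are consistent.
indole production −: excludes Cardiobacterium hominis, Pasteurella multocida — 7 left.
DNase −: excludes Moraxella catarrhalis — 6 left.
ODC −: excludes Eikenella corrodens — 5 left.
Catalase −: excludes Neisseria gonorrhoeae, Aggregatibacter actinomycetemcomitans, Neisseria meningitidis — 2 left.
Two candidates remain: Haemophilus parainfluenzae and Kingella kingae.
  Oxidase: + vs + — same for both, does not separate.
  nitrate reduction: Haemophilus parainfluenzae +, Kingella kingae − — discriminates.
  Urease: V vs − — variable for at least one, does not separate.

nitrate reduction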